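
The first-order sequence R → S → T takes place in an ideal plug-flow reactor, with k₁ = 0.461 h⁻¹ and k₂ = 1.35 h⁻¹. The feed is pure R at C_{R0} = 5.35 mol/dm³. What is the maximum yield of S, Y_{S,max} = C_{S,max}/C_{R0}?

0.196

Evaluating C_S at τ_opt = ln(k₂/k₁)/(k₂−k₁) gives C_{S,max}/C_{R0} = (k₁/k₂)^[k₂/(k₂−k₁)].
= (0.461/1.35)^(1.35/(1.35−0.461)) = (0.3415)^(1.519) = 0.1956.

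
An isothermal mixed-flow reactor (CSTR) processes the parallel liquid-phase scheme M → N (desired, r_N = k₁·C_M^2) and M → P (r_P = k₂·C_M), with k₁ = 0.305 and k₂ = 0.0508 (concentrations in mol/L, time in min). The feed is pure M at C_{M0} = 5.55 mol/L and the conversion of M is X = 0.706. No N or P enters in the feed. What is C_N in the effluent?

3.56 mol/L

Exit C_M = C_{M0}(1−X) = 5.55×0.294 = 1.632 mol/L.
Rates in a CSTR are evaluated at the outlet concentration: r_N = 0.305×1.632^2 = 0.8120, r_P = 0.0508×1.632 = 0.08289.
Fraction of consumed M going to N: r_N/(r_N+r_P) = 0.9074.
C_N = 0.9074·C_{M0}·X = 0.9074×5.55×0.706 = 3.56 mol/L.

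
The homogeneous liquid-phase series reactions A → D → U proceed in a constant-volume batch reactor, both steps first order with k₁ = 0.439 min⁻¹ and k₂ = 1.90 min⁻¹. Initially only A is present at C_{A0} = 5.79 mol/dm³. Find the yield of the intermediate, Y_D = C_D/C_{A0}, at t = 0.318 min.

0.0971

Solving the coupled first-order balances gives C_D(t) = [k₁/(k₂−k₁)]·C_{A0}·(e^(−k₁t) − e^(−k₂t)).
e^(−k₁t) = e^(−0.439×0.318) = e^(−0.1396) = 0.8697; e^(−k₂t) = e^(−0.6042) = 0.5465.
C_D = 0.439×5.79/(1.90−0.439) × (0.8697−0.5465) = 1.740×0.3232 = 0.5623 mol/dm³.
Y_D = C_D/C_{A0} = 0.5623/5.79 = 0.0971.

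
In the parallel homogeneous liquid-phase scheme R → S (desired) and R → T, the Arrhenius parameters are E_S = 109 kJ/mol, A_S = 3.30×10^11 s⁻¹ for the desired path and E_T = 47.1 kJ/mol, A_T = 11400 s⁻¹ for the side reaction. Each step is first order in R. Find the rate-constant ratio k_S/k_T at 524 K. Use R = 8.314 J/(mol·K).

k_S/k_T = (A_S/A_T)·exp[−(E_S−E_T)/(RT)] = (A_S/A_T)·exp[(E_T−E_S)/(RT)].
(E_T−E_S)/(RT) = (47.1−109)×10³/(8.314×524) = -61900/4357 = -14.21.
k_S/k_T = (3.30×10^11/11400)·exp(-14.21) = 2.895×10^7 × 6.750×10^-7 = 19.5.
Since E_S > E_T, raising the temperature improves selectivity toward S.

19.5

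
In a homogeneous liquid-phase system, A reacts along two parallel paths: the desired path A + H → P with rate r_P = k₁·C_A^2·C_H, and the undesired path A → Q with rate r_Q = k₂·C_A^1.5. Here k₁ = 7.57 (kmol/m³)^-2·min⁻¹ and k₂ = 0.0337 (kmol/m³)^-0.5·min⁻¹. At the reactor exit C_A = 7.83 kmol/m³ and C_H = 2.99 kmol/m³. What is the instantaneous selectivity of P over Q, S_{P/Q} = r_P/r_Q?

S_{P/Q} = r_P/r_Q = (k₁·C_A^2·C_H)/(k₂·C_A^1.5) = (k₁/k₂)·C_A^0.5·C_H.
= (7.57×7.830^2×2.990) / (0.0337×7.830^1.5) = 1388/0.7384 = 1879.
Since the desired path is higher order in A, keeping C_A high (PFR or concentrated feed) favours P.

1879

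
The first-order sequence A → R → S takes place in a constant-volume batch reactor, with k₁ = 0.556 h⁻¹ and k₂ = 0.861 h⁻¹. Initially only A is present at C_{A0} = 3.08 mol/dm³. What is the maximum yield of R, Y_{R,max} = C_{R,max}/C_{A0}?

For a first-order series the maximum intermediate yield is C_{R,max}/C_{A0} = (k₁/k₂)^[k₂/(k₂−k₁)].
= (0.556/0.861)^(0.861/(0.861−0.556)) = (0.6458)^(2.823) = 0.2910.

0.291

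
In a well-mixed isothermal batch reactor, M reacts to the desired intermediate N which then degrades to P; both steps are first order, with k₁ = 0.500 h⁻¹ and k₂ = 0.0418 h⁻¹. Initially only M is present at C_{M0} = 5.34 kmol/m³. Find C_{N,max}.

4.26 kmol/m³

For a first-order series the maximum intermediate yield is C_{N,max}/C_{M0} = (k₁/k₂)^[k₂/(k₂−k₁)].
= (0.500/0.0418)^(0.0418/(0.0418−0.500)) = (11.96)^(-0.09123) = 0.7974.
C_{N,max} = 0.7974×5.34 = 4.26 kmol/m³.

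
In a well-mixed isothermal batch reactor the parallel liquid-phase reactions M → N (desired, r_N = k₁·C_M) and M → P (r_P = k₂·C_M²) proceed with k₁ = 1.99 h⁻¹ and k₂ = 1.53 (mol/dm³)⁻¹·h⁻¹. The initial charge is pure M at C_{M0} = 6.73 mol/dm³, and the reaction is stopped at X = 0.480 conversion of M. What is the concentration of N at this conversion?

C_M = C_{M0}(1−X) = 3.500 mol/dm³.
Along a PFR/batch, dC_N/dC_M = −r_N/(r_N+r_P) = −k₁/(k₁+k₂·C_M).
Integrating from C_{M0} to C_M: C_N = (1.99/1.53)·ln[(1.99+1.53·6.73)/(1.99+1.53·3.50)] = 1.301·ln(12.29/7.344) = 0.6693 mol/dm³.

0.669 mol/dm³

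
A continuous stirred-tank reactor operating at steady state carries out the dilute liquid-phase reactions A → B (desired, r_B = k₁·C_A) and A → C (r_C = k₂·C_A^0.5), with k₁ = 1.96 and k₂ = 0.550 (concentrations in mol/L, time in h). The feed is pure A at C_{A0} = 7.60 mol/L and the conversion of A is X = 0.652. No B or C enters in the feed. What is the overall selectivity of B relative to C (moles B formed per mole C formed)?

5.80

Exit C_A = C_{A0}(1−X) = 7.60×0.348 = 2.645 mol/L.
A CSTR operates uniformly at the exit composition, giving r_B = 5.184 and r_C = 0.8945 (each k·C_A^n at C_A = 2.645).
Overall selectivity = C_B/C_C = r_Bτ/(r_Cτ) = r_B/r_C = 5.80.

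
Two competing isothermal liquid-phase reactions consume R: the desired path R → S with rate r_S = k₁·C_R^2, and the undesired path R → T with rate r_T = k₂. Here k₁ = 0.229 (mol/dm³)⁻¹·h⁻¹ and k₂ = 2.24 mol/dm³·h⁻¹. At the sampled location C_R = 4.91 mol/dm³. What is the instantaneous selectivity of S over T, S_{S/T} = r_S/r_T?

2.46

S_{S/T} = r_S/r_T = (k₁·C_R^2)/(k₂) = (k₁/k₂)·C_R^2.
= (0.229×4.910^2) / (2.24) = 5.521/2.240 = 2.46.
Since the desired path is higher order in R, keeping C_R high (PFR or concentrated feed) favours S.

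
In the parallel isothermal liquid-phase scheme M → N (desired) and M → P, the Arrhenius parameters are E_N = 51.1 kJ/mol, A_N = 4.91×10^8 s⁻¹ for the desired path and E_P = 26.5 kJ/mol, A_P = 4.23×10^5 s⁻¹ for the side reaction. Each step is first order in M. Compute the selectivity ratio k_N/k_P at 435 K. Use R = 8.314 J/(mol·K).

1.29

Since both paths have the same order in M, the concentration cancels and S_{N/P} = k_N/k_P = (A_N/A_P)·exp[(E_P−E_N)/(RT)].
(E_P−E_N)/(RT) = (26.5−51.1)×10³/(8.314×435) = -24600/3617 = -6.802.
k_N/k_P = (4.91×10^8/4.23×10^5)·exp(-6.802) = 1161 × 0.001112 = 1.29.
Since E_N > E_P, raising the temperature improves selectivity toward N.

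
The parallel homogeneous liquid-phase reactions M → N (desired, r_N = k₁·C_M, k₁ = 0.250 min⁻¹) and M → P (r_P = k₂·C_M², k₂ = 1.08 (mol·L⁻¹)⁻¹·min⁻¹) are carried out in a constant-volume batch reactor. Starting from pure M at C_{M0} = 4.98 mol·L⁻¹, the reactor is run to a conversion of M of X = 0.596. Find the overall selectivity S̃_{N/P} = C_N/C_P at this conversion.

0.0704

C_M = C_{M0}(1−X) = 2.012 mol·L⁻¹.
Along a PFR/batch, dC_N/dC_M = −r_N/(r_N+r_P) = −k₁/(k₁+k₂·C_M).
Integrating from C_{M0} to C_M: C_N = (0.250/1.08)·ln[(0.250+1.08·4.98)/(0.250+1.08·2.01)] = 0.2315·ln(5.628/2.423) = 0.1951 mol·L⁻¹.
C_P = (C_{M0}−C_M)−C_N = 2.773 mol·L⁻¹; S̃_{N/P} = 0.1951/2.773 = 0.0704.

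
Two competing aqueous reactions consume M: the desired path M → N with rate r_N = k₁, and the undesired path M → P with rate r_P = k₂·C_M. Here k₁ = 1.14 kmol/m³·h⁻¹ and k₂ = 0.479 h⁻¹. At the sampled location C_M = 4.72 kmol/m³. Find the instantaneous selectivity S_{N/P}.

S_{N/P} = r_N/r_P = (k₁)/(k₂·C_M) = (k₁/k₂)·C_M⁻¹.
= (1.14) / (0.479×4.720) = 1.140/2.261 = 0.504.

0.504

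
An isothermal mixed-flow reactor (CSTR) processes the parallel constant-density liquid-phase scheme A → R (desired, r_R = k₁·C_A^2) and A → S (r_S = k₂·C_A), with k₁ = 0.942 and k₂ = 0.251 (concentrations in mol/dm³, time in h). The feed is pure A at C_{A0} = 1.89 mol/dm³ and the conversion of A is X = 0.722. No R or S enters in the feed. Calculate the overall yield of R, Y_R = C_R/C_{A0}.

0.479

Exit C_A = C_{A0}(1−X) = 1.89×0.278 = 0.5254 mol/dm³.
In a CSTR the entire volume is at exit conditions, so r_R = 0.942×0.5254^2 = 0.2601 and r_S = 0.251×0.5254 = 0.1319.
Fraction of consumed A going to R: r_R/(r_R+r_S) = 0.6635.
C_R = 0.6635·C_{A0}·X = 0.6635×1.89×0.722 = 0.905 mol/dm³; Y_R = C_R/C_{A0} = 0.479.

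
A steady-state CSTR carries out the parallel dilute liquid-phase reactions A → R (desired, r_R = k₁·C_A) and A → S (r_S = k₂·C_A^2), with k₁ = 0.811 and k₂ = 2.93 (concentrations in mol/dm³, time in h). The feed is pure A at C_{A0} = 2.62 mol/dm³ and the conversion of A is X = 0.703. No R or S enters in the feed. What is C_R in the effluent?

0.483 mol/dm³

Exit C_A = C_{A0}(1−X) = 2.62×0.297 = 0.7781 mol/dm³.
Rates in a CSTR are evaluated at the outlet concentration: r_R = 0.811×0.7781 = 0.6311, r_S = 2.93×0.7781^2 = 1.774.
Fraction of consumed A going to R: r_R/(r_R+r_S) = 0.2624.
C_R = 0.2624·C_{A0}·X = 0.2624×2.62×0.703 = 0.483 mol/dm³.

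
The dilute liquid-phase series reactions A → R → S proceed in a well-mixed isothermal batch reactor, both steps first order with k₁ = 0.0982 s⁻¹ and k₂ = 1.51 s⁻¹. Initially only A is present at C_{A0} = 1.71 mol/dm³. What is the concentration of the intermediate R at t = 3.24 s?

0.0856 mol/dm³

Solving the coupled first-order balances gives C_R(t) = [k₁/(k₂−k₁)]·C_{A0}·(e^(−k₁t) − e^(−k₂t)).
e^(−k₁t) = e^(−0.0982×3.24) = e^(−0.3182) = 0.7275; e^(−k₂t) = e^(−4.892) = 0.007503.
C_R = 0.0982×1.71/(1.51−0.0982) × (0.7275−0.007503) = 0.1189×0.7200 = 0.08564 mol/dm³.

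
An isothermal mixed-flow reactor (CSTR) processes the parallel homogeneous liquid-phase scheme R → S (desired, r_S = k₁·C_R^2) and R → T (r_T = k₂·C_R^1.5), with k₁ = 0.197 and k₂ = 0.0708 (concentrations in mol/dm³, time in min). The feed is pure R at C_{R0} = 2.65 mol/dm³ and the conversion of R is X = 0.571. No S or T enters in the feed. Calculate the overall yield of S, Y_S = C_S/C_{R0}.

Exit C_R = C_{R0}(1−X) = 2.65×0.429 = 1.137 mol/dm³.
A CSTR operates uniformly at the exit composition, giving r_S = 0.2546 and r_T = 0.08582 (each k·C_R^n at C_R = 1.137).
Fraction of consumed R going to S: r_S/(r_S+r_T) = 0.7479.
C_S = 0.7479·C_{R0}·X = 0.7479×2.65×0.571 = 1.13 mol/dm³; Y_S = C_S/C_{R0} = 0.427.

0.427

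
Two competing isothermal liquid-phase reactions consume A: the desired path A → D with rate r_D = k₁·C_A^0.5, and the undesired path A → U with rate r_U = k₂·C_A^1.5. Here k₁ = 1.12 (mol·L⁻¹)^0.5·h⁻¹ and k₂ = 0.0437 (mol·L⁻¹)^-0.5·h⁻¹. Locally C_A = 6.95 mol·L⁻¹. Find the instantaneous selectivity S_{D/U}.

3.69

S_{D/U} = r_D/r_U = (k₁·C_A^0.5)/(k₂·C_A^1.5) = (k₁/k₂)·C_A⁻¹.
= (1.12×6.950^0.5) / (0.0437×6.950^1.5) = 2.953/0.8007 = 3.69.
The undesired path is higher order in A, so low C_A (CSTR or dilute feed) favours D.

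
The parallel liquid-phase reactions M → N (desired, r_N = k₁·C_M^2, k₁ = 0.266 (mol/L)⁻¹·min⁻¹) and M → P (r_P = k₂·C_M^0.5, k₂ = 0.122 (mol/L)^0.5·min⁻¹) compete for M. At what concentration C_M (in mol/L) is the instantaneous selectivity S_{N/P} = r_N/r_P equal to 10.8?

S_{N/P} = (k₁/k₂)·C_M^1.5 ⇒ C_M = (S·k₂/k₁)^(1/1.5).
= (10.8×0.122/0.266)^(0.6667) = (4.953)^(0.6667) = 2.91 mol/L.

2.91 mol/L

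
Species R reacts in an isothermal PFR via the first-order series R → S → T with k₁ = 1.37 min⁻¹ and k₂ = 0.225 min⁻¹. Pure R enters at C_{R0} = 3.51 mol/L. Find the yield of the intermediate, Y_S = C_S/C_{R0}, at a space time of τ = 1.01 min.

0.653

Solving the coupled first-order balances gives C_S(τ) = [k₁/(k₂−k₁)]·C_{R0}·(e^(−k₁τ) − e^(−k₂τ)).
e^(−k₁τ) = e^(−1.37×1.01) = e^(−1.384) = 0.2506; e^(−k₂τ) = e^(−0.2273) = 0.7967.
C_S = 1.37×3.51/(0.225−1.37) × (0.2506−0.7967) = (-4.200)×(-0.5461) = 2.293 mol/L.
Y_S = C_S/C_{R0} = 2.293/3.51 = 0.653.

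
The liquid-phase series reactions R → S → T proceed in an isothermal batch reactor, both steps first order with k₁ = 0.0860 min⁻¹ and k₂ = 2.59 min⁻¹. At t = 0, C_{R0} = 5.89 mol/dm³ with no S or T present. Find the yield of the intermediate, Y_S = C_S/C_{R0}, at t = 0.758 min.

Solving the coupled first-order balances gives C_S(t) = [k₁/(k₂−k₁)]·C_{R0}·(e^(−k₁t) − e^(−k₂t)).
e^(−k₁t) = e^(−0.0860×0.758) = e^(−0.06519) = 0.9369; e^(−k₂t) = e^(−1.963) = 0.1404.
C_S = 0.0860×5.89/(2.59−0.0860) × (0.9369−0.1404) = 0.2023×0.7965 = 0.1611 mol/dm³.
Y_S = C_S/C_{R0} = 0.1611/5.89 = 0.0274.

0.0274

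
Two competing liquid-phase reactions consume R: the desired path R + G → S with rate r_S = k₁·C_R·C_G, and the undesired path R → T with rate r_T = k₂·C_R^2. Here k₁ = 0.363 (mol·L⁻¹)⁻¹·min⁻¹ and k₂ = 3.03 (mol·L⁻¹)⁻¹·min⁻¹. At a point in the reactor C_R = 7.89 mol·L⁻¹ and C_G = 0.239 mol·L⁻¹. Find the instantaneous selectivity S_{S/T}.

0.00363

S_{S/T} = r_S/r_T = (k₁·C_R·C_G)/(k₂·C_R^2) = (k₁/k₂)·C_R⁻¹·C_G.
= (0.363×7.890×0.2390) / (3.03×7.890^2) = 0.6845/188.6 = 0.00363.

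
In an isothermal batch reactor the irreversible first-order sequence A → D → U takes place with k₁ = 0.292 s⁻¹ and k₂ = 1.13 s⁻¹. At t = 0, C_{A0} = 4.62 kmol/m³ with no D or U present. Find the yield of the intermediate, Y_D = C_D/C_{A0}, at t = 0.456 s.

0.0969

The intermediate concentration in a first-order A→B→C sequence is C_D = k₁C_{A0}(e^(−k₁t) − e^(−k₂t))/(k₂−k₁).
e^(−k₁t) = e^(−0.292×0.456) = e^(−0.1332) = 0.8753; e^(−k₂t) = e^(−0.5153) = 0.5973.
C_D = 0.292×4.62/(1.13−0.292) × (0.8753−0.5973) = 1.610×0.2780 = 0.4475 kmol/m³.
Y_D = C_D/C_{A0} = 0.4475/4.62 = 0.0969.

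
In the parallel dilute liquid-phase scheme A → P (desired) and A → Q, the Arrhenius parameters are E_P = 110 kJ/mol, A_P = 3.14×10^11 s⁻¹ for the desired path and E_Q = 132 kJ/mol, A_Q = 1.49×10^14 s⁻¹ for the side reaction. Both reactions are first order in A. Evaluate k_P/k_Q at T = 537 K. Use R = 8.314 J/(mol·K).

0.291

k_P/k_Q = (A_P/A_Q)·exp[−(E_P−E_Q)/(RT)] = (A_P/A_Q)·exp[(E_Q−E_P)/(RT)].
(E_Q−E_P)/(RT) = (132−110)×10³/(8.314×537) = 22000/4465 = 4.928.
k_P/k_Q = (3.14×10^11/1.49×10^14)·exp(4.928) = 0.002107 × 138.1 = 0.291.
Since E_P < E_Q, lowering the temperature improves selectivity toward P.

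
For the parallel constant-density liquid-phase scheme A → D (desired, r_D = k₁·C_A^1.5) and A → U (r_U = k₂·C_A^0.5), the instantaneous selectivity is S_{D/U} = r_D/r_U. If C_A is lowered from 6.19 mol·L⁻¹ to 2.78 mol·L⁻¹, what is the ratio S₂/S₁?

S_{D/U} = (k₁/k₂)·C_A, so S₂/S₁ = (C_{A,2}/C_{A,1}).
= 2.78/6.19 = 0.449.
Selectivity toward D falls as C_A falls — high-concentration operation is favoured.

0.449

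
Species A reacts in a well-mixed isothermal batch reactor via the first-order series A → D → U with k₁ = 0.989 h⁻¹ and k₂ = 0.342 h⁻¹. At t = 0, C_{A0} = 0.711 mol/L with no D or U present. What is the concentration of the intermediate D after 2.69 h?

Solving the coupled first-order balances gives C_D(t) = [k₁/(k₂−k₁)]·C_{A0}·(e^(−k₁t) − e^(−k₂t)).
e^(−k₁t) = e^(−0.989×2.69) = e^(−2.660) = 0.06992; e^(−k₂t) = e^(−0.9200) = 0.3985.
C_D = 0.989×0.711/(0.342−0.989) × (0.06992−0.3985) = (-1.087)×(-0.3286) = 0.3571 mol/L.

0.357 mol/L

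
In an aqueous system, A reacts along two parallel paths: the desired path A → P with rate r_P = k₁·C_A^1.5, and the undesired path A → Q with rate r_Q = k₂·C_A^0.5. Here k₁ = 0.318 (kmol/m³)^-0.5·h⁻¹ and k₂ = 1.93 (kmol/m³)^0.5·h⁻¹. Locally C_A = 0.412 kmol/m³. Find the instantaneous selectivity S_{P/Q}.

S_{P/Q} = r_P/r_Q = (k₁·C_A^1.5)/(k₂·C_A^0.5) = (k₁/k₂)·C_A.
= (0.318×0.4120^1.5) / (1.93×0.4120^0.5) = 0.08410/1.239 = 0.0679.

0.0679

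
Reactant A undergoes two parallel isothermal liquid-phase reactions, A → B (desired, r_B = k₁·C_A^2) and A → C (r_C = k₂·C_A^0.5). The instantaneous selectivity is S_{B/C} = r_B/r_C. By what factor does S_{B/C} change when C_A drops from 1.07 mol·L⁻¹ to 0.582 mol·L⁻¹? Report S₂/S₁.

0.401

S_{B/C} = (k₁/k₂)·C_A^1.5, so S₂/S₁ = (C_{A,2}/C_{A,1})^1.5.
= (0.582/1.07)^1.5 = (0.5439)^1.5 = 0.401.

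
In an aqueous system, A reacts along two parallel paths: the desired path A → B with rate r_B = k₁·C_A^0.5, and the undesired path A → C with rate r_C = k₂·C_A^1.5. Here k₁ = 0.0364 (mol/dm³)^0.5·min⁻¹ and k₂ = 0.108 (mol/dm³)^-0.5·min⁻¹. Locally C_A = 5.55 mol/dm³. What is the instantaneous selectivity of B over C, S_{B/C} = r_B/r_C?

S_{B/C} = r_B/r_C = (k₁·C_A^0.5)/(k₂·C_A^1.5) = (k₁/k₂)·C_A⁻¹.
= (0.0364×5.550^0.5) / (0.108×5.550^1.5) = 0.08575/1.412 = 0.0607.
The undesired path is higher order in A, so low C_A (CSTR or dilute feed) favours B.

0.0607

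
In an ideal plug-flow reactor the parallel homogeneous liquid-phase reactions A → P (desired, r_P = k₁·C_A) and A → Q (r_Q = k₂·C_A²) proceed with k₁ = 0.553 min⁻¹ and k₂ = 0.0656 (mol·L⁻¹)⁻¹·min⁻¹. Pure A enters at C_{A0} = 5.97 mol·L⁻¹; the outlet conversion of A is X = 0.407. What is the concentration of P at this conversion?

C_A = C_{A0}(1−X) = 3.540 mol·L⁻¹.
Along a PFR/batch, dC_P/dC_A = −r_P/(r_P+r_Q) = −k₁/(k₁+k₂·C_A).
Integrating from C_{A0} to C_A: C_P = (0.553/0.0656)·ln[(0.553+0.0656·5.97)/(0.553+0.0656·3.54)] = 8.430·ln(0.9446/0.7852) = 1.558 mol·L⁻¹.

1.56 mol·L⁻¹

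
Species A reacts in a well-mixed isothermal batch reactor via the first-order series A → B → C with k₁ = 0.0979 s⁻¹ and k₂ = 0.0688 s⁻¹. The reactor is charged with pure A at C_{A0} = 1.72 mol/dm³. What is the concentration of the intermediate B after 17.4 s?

The intermediate concentration in a first-order A→B→C sequence is C_B = k₁C_{A0}(e^(−k₁t) − e^(−k₂t))/(k₂−k₁).
e^(−k₁t) = e^(−0.0979×17.4) = e^(−1.703) = 0.1821; e^(−k₂t) = e^(−1.197) = 0.3021.
C_B = 0.0979×1.72/(0.0688−0.0979) × (0.1821−0.3021) = (-5.787)×(-0.1200) = 0.6944 mol/dm³.

0.694 mol/dm³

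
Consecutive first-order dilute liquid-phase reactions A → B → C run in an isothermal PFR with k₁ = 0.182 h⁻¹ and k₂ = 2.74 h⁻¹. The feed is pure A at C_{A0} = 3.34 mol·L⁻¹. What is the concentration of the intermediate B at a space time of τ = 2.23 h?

The intermediate concentration in a first-order A→B→C sequence is C_B = k₁C_{A0}(e^(−k₁τ) − e^(−k₂τ))/(k₂−k₁).
e^(−k₁τ) = e^(−0.182×2.23) = e^(−0.4059) = 0.6664; e^(−k₂τ) = e^(−6.110) = 0.002220.
C_B = 0.182×3.34/(2.74−0.182) × (0.6664−0.002220) = 0.2376×0.6642 = 0.1578 mol·L⁻¹.

0.158 mol·L⁻¹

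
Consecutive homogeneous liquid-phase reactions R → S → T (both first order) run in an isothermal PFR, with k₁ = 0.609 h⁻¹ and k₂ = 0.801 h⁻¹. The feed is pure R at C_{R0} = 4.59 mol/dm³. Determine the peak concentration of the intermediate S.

For a first-order series the maximum intermediate yield is C_{S,max}/C_{R0} = (k₁/k₂)^[k₂/(k₂−k₁)].
= (0.609/0.801)^(0.801/(0.801−0.609)) = (0.7603)^(4.172) = 0.3188.
C_{S,max} = 0.3188×4.59 = 1.46 mol/dm³.

1.46 mol/dm³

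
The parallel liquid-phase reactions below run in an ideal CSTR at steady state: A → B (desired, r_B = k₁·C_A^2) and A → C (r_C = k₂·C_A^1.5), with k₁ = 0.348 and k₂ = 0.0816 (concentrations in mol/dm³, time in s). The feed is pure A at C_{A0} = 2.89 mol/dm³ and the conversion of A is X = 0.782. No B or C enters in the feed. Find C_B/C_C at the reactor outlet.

3.39

Exit C_A = C_{A0}(1−X) = 2.89×0.218 = 0.6300 mol/dm³.
Rates in a CSTR are evaluated at the outlet concentration: r_B = 0.348×0.6300^2 = 0.1381, r_C = 0.0816×0.6300^1.5 = 0.04081.
Overall selectivity = C_B/C_C = r_Bτ/(r_Cτ) = r_B/r_C = 3.39.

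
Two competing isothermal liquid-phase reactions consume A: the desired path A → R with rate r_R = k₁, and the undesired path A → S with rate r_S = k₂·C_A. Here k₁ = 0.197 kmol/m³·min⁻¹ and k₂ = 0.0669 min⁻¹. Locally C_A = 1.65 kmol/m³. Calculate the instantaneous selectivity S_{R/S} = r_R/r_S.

S_{R/S} = r_R/r_S = (k₁)/(k₂·C_A) = (k₁/k₂)·C_A⁻¹.
= (0.197) / (0.0669×1.650) = 0.1970/0.1104 = 1.78.
The undesired path is higher order in A, so low C_A (CSTR or dilute feed) favours R.

1.78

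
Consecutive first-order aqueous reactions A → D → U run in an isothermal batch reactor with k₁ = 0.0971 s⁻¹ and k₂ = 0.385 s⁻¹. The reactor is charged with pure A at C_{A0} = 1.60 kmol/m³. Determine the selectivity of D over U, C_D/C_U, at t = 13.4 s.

0.141

The intermediate concentration in a first-order A→B→C sequence is C_D = k₁C_{A0}(e^(−k₁t) − e^(−k₂t))/(k₂−k₁).
e^(−k₁t) = e^(−0.0971×13.4) = e^(−1.301) = 0.2722; e^(−k₂t) = e^(−5.159) = 0.005747.
C_D = 0.0971×1.60/(0.385−0.0971) × (0.2722−0.005747) = 0.5396×0.2665 = 0.1438 kmol/m³.
C_A = C_{A0}e^(−k₁t) = 0.4356 kmol/m³, so C_U = C_{A0}−C_A−C_D = 1.021 kmol/m³; C_D/C_U = 0.141.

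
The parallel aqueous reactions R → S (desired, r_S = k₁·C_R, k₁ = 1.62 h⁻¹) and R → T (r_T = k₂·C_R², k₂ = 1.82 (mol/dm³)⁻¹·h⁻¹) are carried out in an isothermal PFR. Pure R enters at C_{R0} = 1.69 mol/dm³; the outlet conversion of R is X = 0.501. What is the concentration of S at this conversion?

0.354 mol/dm³

C_R = C_{R0}(1−X) = 0.8433 mol/dm³.
Along a PFR/batch, dC_S/dC_R = −r_S/(r_S+r_T) = −k₁/(k₁+k₂·C_R).
Integrating from C_{R0} to C_R: C_S = (1.62/1.82)·ln[(1.62+1.82·1.69)/(1.62+1.82·0.843)] = 0.8901·ln(4.696/3.155) = 0.3540 mol/dm³.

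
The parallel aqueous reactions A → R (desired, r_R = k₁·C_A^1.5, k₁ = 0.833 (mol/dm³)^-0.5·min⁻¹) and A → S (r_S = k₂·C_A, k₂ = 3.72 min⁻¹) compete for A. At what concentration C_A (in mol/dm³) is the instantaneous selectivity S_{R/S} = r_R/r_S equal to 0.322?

2.07 mol/dm³

S_{R/S} = (k₁/k₂)·C_A^0.5 ⇒ C_A = (S·k₂/k₁)^(2).
= (0.322×3.72/0.833)^(2) = (1.438)^(2) = 2.07 mol/dm³.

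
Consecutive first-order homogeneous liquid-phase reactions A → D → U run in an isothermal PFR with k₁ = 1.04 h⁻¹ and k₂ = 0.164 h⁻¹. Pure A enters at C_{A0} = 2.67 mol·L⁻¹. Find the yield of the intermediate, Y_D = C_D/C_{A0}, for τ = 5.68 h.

Solving the coupled first-order balances gives C_D(τ) = [k₁/(k₂−k₁)]·C_{A0}·(e^(−k₁τ) − e^(−k₂τ)).
e^(−k₁τ) = e^(−1.04×5.68) = e^(−5.907) = 0.002720; e^(−k₂τ) = e^(−0.9315) = 0.3940.
C_D = 1.04×2.67/(0.164−1.04) × (0.002720−0.3940) = (-3.170)×(-0.3912) = 1.240 mol·L⁻¹.
Y_D = C_D/C_{A0} = 1.240/2.67 = 0.464.

0.464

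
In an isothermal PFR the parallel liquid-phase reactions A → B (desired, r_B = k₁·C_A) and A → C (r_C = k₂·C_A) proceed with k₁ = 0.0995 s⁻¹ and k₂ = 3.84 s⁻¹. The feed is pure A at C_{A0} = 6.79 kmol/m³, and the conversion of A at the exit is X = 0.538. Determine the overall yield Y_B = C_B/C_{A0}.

0.0136

C_A = C_{A0}(1−X) = 3.137 kmol/m³.
Both paths are first order in A, so the instantaneous fraction to B is constant: dC_B/d(−C_A) = k₁/(k₁+k₂) = 0.02526.
C_B = 0.02526·(C_{A0}−C_A) = 0.02526×3.653 = 0.0923 kmol/m³.
Y_B = C_B/C_{A0} = 0.09226/6.79 = 0.0136.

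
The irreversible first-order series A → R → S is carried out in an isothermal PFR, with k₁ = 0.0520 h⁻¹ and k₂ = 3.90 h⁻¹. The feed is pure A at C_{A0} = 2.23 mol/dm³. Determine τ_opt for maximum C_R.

For first-order series the maximum of C_R occurs at τ_opt = ln(k₂/k₁)/(k₂−k₁).
= ln(3.90/0.0520)/(3.90−0.0520) = ln(75.00)/3.848 = 4.317/3.848 = 1.12 h.

1.12 h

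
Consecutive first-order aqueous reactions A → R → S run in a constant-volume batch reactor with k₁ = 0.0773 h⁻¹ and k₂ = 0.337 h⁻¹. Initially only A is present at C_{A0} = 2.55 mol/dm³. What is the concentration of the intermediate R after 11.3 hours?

The intermediate concentration in a first-order A→B→C sequence is C_R = k₁C_{A0}(e^(−k₁t) − e^(−k₂t))/(k₂−k₁).
e^(−k₁t) = e^(−0.0773×11.3) = e^(−0.8735) = 0.4175; e^(−k₂t) = e^(−3.808) = 0.02219.
C_R = 0.0773×2.55/(0.337−0.0773) × (0.4175−0.02219) = 0.7590×0.3953 = 0.3000 mol/dm³.

0.300 mol/dm³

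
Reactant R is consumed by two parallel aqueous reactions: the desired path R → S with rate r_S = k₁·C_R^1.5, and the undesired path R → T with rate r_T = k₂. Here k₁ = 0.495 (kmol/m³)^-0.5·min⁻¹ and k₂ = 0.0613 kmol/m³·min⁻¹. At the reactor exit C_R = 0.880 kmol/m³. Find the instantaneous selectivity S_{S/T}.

6.67

S_{S/T} = r_S/r_T = (k₁·C_R^1.5)/(k₂) = (k₁/k₂)·C_R^1.5.
= (0.495×0.8800^1.5) / (0.0613) = 0.4086/0.06130 = 6.67.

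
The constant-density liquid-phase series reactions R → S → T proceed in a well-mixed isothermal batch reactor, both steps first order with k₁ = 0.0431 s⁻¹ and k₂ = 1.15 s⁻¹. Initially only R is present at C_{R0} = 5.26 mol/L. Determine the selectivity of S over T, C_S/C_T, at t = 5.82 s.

0.158

Solving the coupled first-order balances gives C_S(t) = [k₁/(k₂−k₁)]·C_{R0}·(e^(−k₁t) − e^(−k₂t)).
e^(−k₁t) = e^(−0.0431×5.82) = e^(−0.2508) = 0.7781; e^(−k₂t) = e^(−6.693) = 0.001240.
C_S = 0.0431×5.26/(1.15−0.0431) × (0.7781−0.001240) = 0.2048×0.7769 = 0.1591 mol/L.
C_R = C_{R0}e^(−k₁t) = 4.093 mol/L, so C_T = C_{R0}−C_R−C_S = 1.008 mol/L; C_S/C_T = 0.158.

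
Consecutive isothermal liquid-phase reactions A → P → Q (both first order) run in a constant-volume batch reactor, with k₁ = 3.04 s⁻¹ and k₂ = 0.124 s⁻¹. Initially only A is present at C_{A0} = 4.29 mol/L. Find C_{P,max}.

3.74 mol/L

Evaluating C_P at t_opt = ln(k₂/k₁)/(k₂−k₁) gives C_{P,max}/C_{A0} = (k₁/k₂)^[k₂/(k₂−k₁)].
= (3.04/0.124)^(0.124/(0.124−3.04)) = (24.52)^(-0.04252) = 0.8728.
C_{P,max} = 0.8728×4.29 = 3.74 mol/L.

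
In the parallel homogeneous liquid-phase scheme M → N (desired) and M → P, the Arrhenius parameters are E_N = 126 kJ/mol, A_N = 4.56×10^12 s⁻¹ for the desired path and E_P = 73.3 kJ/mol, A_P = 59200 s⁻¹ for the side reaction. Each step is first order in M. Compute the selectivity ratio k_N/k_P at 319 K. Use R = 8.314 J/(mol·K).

0.181

k_N/k_P = (A_N/A_P)·exp[−(E_N−E_P)/(RT)] = (A_N/A_P)·exp[(E_P−E_N)/(RT)].
(E_P−E_N)/(RT) = (73.3−126)×10³/(8.314×319) = -52700/2652 = -19.87.
k_N/k_P = (4.56×10^12/59200)·exp(-19.87) = 7.703×10^7 × 2.346×10^-9 = 0.181.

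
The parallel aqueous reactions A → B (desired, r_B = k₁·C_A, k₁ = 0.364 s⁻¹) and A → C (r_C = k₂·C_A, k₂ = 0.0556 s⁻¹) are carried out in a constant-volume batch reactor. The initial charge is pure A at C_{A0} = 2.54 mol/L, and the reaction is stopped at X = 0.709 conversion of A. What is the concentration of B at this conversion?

C_A = C_{A0}(1−X) = 0.7391 mol/L.
Both paths are first order in A, so the instantaneous fraction to B is constant: dC_B/d(−C_A) = k₁/(k₁+k₂) = 0.8675.
C_B = 0.8675·(C_{A0}−C_A) = 0.8675×1.801 = 1.56 mol/L.

1.56 mol/L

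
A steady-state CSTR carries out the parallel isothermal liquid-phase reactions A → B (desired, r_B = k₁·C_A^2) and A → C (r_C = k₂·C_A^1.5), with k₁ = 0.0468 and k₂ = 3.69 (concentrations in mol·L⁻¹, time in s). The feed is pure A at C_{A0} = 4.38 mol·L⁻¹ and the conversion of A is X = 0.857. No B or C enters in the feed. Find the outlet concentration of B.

Exit C_A = C_{A0}(1−X) = 4.38×0.143 = 0.6263 mol·L⁻¹.
Rates in a CSTR are evaluated at the outlet concentration: r_B = 0.0468×0.6263^2 = 0.01836, r_C = 3.69×0.6263^1.5 = 1.829.
Fraction of consumed A going to B: r_B/(r_B+r_C) = 0.009938.
C_B = 0.009938·C_{A0}·X = 0.009938×4.38×0.857 = 0.0373 mol·L⁻¹.

0.0373 mol·L⁻¹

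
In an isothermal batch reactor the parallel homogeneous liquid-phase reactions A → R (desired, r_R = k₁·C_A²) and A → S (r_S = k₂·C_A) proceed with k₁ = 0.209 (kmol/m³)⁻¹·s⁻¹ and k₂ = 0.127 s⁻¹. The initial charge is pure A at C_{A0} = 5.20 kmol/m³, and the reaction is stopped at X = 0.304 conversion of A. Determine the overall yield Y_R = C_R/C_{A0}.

0.267

C_A = C_{A0}(1−X) = 3.619 kmol/m³.
Along a PFR/batch, dC_S/dC_A = −r_S/(r_R+r_S) = −k₂/(k₂+k₁·C_A).
Integrating from C_{A0} to C_A: C_S = (0.127/0.209)·ln[(0.127+0.209·5.20)/(0.127+0.209·3.62)] = 0.6077·ln(1.214/0.8834) = 0.1931 kmol/m³.
Then C_R = (C_{A0}−C_A) − C_S = 1.581 − 0.1931 = 1.388 kmol/m³.
Y_R = C_R/C_{A0} = 1.388/5.20 = 0.267.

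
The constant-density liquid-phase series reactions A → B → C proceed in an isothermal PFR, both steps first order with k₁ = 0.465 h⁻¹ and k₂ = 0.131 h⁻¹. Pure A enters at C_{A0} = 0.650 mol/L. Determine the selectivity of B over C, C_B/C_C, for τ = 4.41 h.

The intermediate concentration in a first-order A→B→C sequence is C_B = k₁C_{A0}(e^(−k₁τ) − e^(−k₂τ))/(k₂−k₁).
e^(−k₁τ) = e^(−0.465×4.41) = e^(−2.051) = 0.1287; e^(−k₂τ) = e^(−0.5777) = 0.5612.
C_B = 0.465×0.650/(0.131−0.465) × (0.1287−0.5612) = (-0.9049)×(-0.4325) = 0.3914 mol/L.
C_A = C_{A0}e^(−k₁τ) = 0.08362 mol/L, so C_C = C_{A0}−C_A−C_B = 0.1750 mol/L; C_B/C_C = 2.24.

2.24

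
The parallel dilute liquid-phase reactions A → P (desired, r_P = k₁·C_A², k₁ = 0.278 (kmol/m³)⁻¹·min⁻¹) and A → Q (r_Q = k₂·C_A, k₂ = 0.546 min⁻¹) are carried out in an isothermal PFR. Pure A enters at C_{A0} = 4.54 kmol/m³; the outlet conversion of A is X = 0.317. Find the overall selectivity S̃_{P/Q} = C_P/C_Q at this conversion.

1.93

C_A = C_{A0}(1−X) = 3.101 kmol/m³.
Along a PFR/batch, dC_Q/dC_A = −r_Q/(r_P+r_Q) = −k₂/(k₂+k₁·C_A).
Integrating from C_{A0} to C_A: C_Q = (0.546/0.278)·ln[(0.546+0.278·4.54)/(0.546+0.278·3.10)] = 1.964·ln(1.808/1.408) = 0.4912 kmol/m³.
Then C_P = (C_{A0}−C_A) − C_Q = 1.439 − 0.4912 = 0.9480 kmol/m³.
S̃_{P/Q} = C_P/C_Q = 0.9480/0.4912 = 1.93.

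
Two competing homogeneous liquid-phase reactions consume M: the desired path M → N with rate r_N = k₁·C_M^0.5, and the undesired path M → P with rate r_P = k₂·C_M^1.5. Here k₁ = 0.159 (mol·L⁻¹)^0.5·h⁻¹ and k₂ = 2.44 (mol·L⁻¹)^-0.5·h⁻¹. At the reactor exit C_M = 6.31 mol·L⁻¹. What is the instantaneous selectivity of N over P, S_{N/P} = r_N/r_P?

S_{N/P} = r_N/r_P = (k₁·C_M^0.5)/(k₂·C_M^1.5) = (k₁/k₂)·C_M⁻¹.
= (0.159×6.310^0.5) / (2.44×6.310^1.5) = 0.3994/38.68 = 0.0103.

0.0103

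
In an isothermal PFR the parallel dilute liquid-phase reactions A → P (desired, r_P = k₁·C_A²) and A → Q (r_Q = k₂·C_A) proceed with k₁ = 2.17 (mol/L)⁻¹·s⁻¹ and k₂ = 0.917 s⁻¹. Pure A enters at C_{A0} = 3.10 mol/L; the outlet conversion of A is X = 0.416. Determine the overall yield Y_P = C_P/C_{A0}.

0.354

C_A = C_{A0}(1−X) = 1.810 mol/L.
Along a PFR/batch, dC_Q/dC_A = −r_Q/(r_P+r_Q) = −k₂/(k₂+k₁·C_A).
Integrating from C_{A0} to C_A: C_Q = (0.917/2.17)·ln[(0.917+2.17·3.10)/(0.917+2.17·1.81)] = 0.4226·ln(7.644/4.846) = 0.1926 mol/L.
Then C_P = (C_{A0}−C_A) − C_Q = 1.290 − 0.1926 = 1.097 mol/L.
Y_P = C_P/C_{A0} = 1.097/3.10 = 0.354.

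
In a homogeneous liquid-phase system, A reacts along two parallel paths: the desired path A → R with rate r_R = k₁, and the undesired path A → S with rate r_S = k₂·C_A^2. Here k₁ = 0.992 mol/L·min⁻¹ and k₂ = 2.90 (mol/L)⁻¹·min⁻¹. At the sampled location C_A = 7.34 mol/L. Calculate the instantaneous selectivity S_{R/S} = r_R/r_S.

0.00635

S_{R/S} = r_R/r_S = (k₁)/(k₂·C_A^2) = (k₁/k₂)·C_A^-2.
= (0.992) / (2.90×7.340^2) = 0.9920/156.2 = 0.00635.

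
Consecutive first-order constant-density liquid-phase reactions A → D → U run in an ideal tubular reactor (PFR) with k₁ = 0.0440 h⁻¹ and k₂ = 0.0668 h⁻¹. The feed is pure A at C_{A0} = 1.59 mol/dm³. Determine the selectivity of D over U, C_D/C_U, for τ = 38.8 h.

The intermediate concentration in a first-order A→B→C sequence is C_D = k₁C_{A0}(e^(−k₁τ) − e^(−k₂τ))/(k₂−k₁).
e^(−k₁τ) = e^(−0.0440×38.8) = e^(−1.707) = 0.1814; e^(−k₂τ) = e^(−2.592) = 0.07488.
C_D = 0.0440×1.59/(0.0668−0.0440) × (0.1814−0.07488) = 3.068×0.1065 = 0.3268 mol/dm³.
C_A = C_{A0}e^(−k₁τ) = 0.2884 mol/dm³, so C_U = C_{A0}−C_A−C_D = 0.9749 mol/dm³; C_D/C_U = 0.335.

0.335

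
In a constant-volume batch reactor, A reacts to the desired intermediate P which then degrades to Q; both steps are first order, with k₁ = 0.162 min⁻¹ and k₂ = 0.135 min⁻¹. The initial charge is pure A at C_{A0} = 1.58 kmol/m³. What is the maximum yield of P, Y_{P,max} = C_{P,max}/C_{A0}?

0.402

At the optimum, C_{P,max}/C_{A0} = (k₁/k₂)^[k₂/(k₂−k₁)].
= (0.162/0.135)^(0.135/(0.135−0.162)) = (1.200)^(-5.000) = 0.4019.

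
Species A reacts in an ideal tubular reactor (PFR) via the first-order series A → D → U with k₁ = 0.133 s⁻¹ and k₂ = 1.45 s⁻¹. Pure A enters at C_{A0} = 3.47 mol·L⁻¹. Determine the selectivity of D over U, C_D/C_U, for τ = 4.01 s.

For first-order series with pure A initially, C_D(τ) = k₁C_{A0}/(k₂−k₁)·(e^(−k₁τ) − e^(−k₂τ)).
e^(−k₁τ) = e^(−0.133×4.01) = e^(−0.5333) = 0.5866; e^(−k₂τ) = e^(−5.814) = 0.002984.
C_D = 0.133×3.47/(1.45−0.133) × (0.5866−0.002984) = 0.3504×0.5837 = 0.2045 mol·L⁻¹.
C_A = C_{A0}e^(−k₁τ) = 2.036 mol·L⁻¹, so C_U = C_{A0}−C_A−C_D = 1.230 mol·L⁻¹; C_D/C_U = 0.166.

0.166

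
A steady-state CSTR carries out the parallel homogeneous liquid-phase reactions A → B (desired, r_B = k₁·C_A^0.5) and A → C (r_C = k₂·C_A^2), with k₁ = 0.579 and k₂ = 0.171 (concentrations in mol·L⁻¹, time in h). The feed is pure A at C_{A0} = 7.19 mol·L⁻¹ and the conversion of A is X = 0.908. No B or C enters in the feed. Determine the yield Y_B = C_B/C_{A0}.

Exit C_A = C_{A0}(1−X) = 7.19×0.0920 = 0.6615 mol·L⁻¹.
In a CSTR the entire volume is at exit conditions, so r_B = 0.579×0.6615^0.5 = 0.4709 and r_C = 0.171×0.6615^2 = 0.07482.
Fraction of consumed A going to B: r_B/(r_B+r_C) = 0.8629.
C_B = 0.8629·C_{A0}·X = 0.8629×7.19×0.908 = 5.63 mol·L⁻¹; Y_B = C_B/C_{A0} = 0.784.

0.784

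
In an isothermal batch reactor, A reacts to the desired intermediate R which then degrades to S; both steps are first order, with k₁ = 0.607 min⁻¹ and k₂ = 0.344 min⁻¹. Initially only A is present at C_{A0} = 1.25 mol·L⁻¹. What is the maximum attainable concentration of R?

0.595 mol·L⁻¹

For a first-order series the maximum intermediate yield is C_{R,max}/C_{A0} = (k₁/k₂)^[k₂/(k₂−k₁)].
= (0.607/0.344)^(0.344/(0.344−0.607)) = (1.765)^(-1.308) = 0.4758.
C_{R,max} = 0.4758×1.25 = 0.595 mol·L⁻¹.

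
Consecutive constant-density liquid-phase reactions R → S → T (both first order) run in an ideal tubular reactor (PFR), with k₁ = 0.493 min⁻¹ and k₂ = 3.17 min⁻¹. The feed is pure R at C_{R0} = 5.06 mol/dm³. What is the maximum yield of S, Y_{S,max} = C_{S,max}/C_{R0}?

At the optimum, C_{S,max}/C_{R0} = (k₁/k₂)^[k₂/(k₂−k₁)].
= (0.493/3.17)^(3.17/(3.17−0.493)) = (0.1555)^(1.184) = 0.1104.

0.110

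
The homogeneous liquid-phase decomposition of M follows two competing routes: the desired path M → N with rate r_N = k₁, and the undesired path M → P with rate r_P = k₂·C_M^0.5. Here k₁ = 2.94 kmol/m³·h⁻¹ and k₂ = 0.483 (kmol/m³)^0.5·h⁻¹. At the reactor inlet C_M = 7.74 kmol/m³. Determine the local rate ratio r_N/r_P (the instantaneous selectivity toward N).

S_{N/P} = r_N/r_P = (k₁)/(k₂·C_M^0.5) = (k₁/k₂)·C_M^-0.5.
= (2.94) / (0.483×7.740^0.5) = 2.940/1.344 = 2.19.

2.19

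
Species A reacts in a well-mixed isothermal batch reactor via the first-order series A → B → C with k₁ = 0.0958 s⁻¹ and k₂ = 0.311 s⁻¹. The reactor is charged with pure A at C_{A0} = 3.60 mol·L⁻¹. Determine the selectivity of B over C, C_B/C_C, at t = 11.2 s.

0.267

The intermediate concentration in a first-order A→B→C sequence is C_B = k₁C_{A0}(e^(−k₁t) − e^(−k₂t))/(k₂−k₁).
e^(−k₁t) = e^(−0.0958×11.2) = e^(−1.073) = 0.3420; e^(−k₂t) = e^(−3.483) = 0.03071.
C_B = 0.0958×3.60/(0.311−0.0958) × (0.3420−0.03071) = 1.603×0.3113 = 0.4989 mol·L⁻¹.
C_A = C_{A0}e^(−k₁t) = 1.231 mol·L⁻¹, so C_C = C_{A0}−C_A−C_B = 1.870 mol·L⁻¹; C_B/C_C = 0.267.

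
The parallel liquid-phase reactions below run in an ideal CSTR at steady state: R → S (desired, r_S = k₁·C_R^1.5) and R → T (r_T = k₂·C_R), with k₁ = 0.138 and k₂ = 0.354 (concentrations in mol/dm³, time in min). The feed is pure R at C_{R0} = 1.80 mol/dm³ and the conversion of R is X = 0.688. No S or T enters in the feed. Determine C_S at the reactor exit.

0.280 mol/dm³

Exit C_R = C_{R0}(1−X) = 1.80×0.312 = 0.5616 mol/dm³.
In a CSTR the entire volume is at exit conditions, so r_S = 0.138×0.5616^1.5 = 0.05808 and r_T = 0.354×0.5616 = 0.1988.
Fraction of consumed R going to S: r_S/(r_S+r_T) = 0.2261.
C_S = 0.2261·C_{R0}·X = 0.2261×1.80×0.688 = 0.280 mol/dm³.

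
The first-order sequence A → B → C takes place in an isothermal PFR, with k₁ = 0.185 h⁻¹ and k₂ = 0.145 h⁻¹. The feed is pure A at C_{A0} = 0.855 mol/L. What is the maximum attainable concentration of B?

At the optimum, C_{B,max}/C_{A0} = (k₁/k₂)^[k₂/(k₂−k₁)].
= (0.185/0.145)^(0.145/(0.145−0.185)) = (1.276)^(-3.625) = 0.4135.
C_{B,max} = 0.4135×0.855 = 0.354 mol/L.

0.354 mol/L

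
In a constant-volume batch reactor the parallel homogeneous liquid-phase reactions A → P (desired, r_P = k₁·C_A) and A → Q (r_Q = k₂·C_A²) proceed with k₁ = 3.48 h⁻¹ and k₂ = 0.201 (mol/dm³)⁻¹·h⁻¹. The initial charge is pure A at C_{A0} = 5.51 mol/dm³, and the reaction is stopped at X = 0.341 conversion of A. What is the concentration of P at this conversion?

C_A = C_{A0}(1−X) = 3.631 mol/dm³.
Along a PFR/batch, dC_P/dC_A = −r_P/(r_P+r_Q) = −k₁/(k₁+k₂·C_A).
Integrating from C_{A0} to C_A: C_P = (3.48/0.201)·ln[(3.48+0.201·5.51)/(3.48+0.201·3.63)] = 17.31·ln(4.588/4.210) = 1.487 mol/dm³.

1.49 mol/dm³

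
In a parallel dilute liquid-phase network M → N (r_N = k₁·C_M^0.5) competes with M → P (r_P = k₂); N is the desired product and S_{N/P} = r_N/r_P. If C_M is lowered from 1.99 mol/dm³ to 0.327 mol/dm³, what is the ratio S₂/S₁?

S_{N/P} = (k₁/k₂)·C_M^0.5, so S₂/S₁ = (C_{M,2}/C_{M,1})^0.5.
= (0.327/1.99)^0.5 = (0.1643)^0.5 = 0.405.

0.405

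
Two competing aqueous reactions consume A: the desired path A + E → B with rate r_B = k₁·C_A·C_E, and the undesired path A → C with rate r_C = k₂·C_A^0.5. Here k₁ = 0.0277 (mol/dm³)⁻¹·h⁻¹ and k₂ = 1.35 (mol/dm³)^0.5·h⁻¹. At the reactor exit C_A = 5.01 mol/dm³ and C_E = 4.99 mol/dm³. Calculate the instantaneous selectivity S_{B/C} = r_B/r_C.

0.229

S_{B/C} = r_B/r_C = (k₁·C_A·C_E)/(k₂·C_A^0.5) = (k₁/k₂)·C_A^0.5·C_E.
= (0.0277×5.010×4.990) / (1.35×5.010^0.5) = 0.6925/3.022 = 0.229.
Since the desired path is higher order in A, keeping C_A high (PFR or concentrated feed) favours B.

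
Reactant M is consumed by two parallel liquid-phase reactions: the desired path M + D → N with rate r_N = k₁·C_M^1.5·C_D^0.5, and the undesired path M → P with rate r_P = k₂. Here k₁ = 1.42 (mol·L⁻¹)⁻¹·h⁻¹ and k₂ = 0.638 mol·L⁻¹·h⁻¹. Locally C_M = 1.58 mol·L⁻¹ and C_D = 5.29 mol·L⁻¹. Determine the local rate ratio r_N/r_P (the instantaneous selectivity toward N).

10.2

S_{N/P} = r_N/r_P = (k₁·C_M^1.5·C_D^0.5)/(k₂) = (k₁/k₂)·C_M^1.5·C_D^0.5.
= (1.42×1.580^1.5×5.290^0.5) / (0.638) = 6.486/0.6380 = 10.2.
Since the desired path is higher order in M, keeping C_M high (PFR or concentrated feed) favours N.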